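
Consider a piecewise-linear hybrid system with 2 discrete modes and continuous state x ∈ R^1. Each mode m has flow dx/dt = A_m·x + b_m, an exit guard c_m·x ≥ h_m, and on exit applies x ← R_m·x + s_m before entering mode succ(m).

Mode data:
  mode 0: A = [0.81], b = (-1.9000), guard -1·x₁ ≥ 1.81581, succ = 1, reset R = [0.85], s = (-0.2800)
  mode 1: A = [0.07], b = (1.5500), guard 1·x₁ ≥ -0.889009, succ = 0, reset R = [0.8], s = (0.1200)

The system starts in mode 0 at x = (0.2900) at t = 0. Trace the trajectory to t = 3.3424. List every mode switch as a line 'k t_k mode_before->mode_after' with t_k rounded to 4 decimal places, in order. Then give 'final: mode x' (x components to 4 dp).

1 0.8707 0->1
2 1.5130 1->0
3 1.9433 0->1
4 2.5856 1->0
5 3.0158 0->1
final: 1 -1.3536

Mode 0: guard c·x = 1.8158 hit at Δt = 0.8707 (t = 0.8707), x⁻ = (-1.8158) → reset → x⁺ = (-1.8234), jump to mode 1
Mode 1: guard c·x = -0.8890 hit at Δt = 0.6423 (t = 1.5130), x⁻ = (-0.8890) → reset → x⁺ = (-0.5912), jump to mode 0
Mode 0: guard c·x = 1.8158 hit at Δt = 0.4303 (t = 1.9433), x⁻ = (-1.8158) → reset → x⁺ = (-1.8234), jump to mode 1
Mode 1: guard c·x = -0.8890 hit at Δt = 0.6423 (t = 2.5856), x⁻ = (-0.8890) → reset → x⁺ = (-0.5912), jump to mode 0
Mode 0: guard c·x = 1.8158 hit at Δt = 0.4303 (t = 3.0158), x⁻ = (-1.8158) → reset → x⁺ = (-1.8234), jump to mode 1
Mode 1: flow for 0.3266 to horizon, guard not reached → x = (-1.3536)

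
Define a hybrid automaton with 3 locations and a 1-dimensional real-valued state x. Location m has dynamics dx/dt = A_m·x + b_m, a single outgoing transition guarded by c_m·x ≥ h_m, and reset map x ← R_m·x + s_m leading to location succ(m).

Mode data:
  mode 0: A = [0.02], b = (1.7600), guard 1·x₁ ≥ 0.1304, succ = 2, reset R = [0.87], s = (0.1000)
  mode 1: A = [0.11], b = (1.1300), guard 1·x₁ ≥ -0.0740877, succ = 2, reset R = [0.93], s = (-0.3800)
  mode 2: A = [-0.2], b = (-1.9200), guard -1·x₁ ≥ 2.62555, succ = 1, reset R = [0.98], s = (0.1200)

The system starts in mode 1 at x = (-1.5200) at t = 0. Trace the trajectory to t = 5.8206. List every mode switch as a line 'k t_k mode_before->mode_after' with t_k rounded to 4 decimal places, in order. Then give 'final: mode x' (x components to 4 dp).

1 1.3899 1->2
2 2.7480 2->1
3 5.1626 1->2
final: 2 -1.5773

Mode 1: guard c·x = -0.0741 hit at Δt = 1.3899 (t = 1.3899), x⁻ = (-0.0741) → reset → x⁺ = (-0.4489), jump to mode 2
Mode 2: guard c·x = 2.6256 hit at Δt = 1.3581 (t = 2.7480), x⁻ = (-2.6256) → reset → x⁺ = (-2.4530), jump to mode 1
Mode 1: guard c·x = -0.0741 hit at Δt = 2.4146 (t = 5.1626), x⁻ = (-0.0741) → reset → x⁺ = (-0.4489), jump to mode 2
Mode 2: flow for 0.6580 to horizon, guard not reached → x = (-1.5773)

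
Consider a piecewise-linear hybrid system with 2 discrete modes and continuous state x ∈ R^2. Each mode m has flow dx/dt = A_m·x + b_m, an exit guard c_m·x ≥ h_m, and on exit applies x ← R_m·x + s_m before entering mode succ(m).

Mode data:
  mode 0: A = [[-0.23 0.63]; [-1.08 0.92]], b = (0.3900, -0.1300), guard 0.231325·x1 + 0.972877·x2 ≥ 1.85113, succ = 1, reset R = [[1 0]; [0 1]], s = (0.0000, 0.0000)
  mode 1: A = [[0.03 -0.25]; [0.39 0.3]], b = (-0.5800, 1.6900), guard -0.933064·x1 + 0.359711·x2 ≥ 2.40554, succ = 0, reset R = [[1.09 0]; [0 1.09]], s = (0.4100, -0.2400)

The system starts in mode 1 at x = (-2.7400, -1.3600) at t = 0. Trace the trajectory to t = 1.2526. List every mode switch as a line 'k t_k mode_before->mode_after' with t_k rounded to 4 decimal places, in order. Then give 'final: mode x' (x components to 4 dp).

1 0.8684 1->0
final: 0 -2.7963 -0.8413

Mode 1: guard c·x = 2.4055 hit at Δt = 0.8684 (t = 0.8684), x⁻ = (-3.0418, -1.2028) → reset → x⁺ = (-2.9056, -1.5511), jump to mode 0
Mode 0: flow for 0.3842 to horizon, guard not reached → x = (-2.7963, -0.8413)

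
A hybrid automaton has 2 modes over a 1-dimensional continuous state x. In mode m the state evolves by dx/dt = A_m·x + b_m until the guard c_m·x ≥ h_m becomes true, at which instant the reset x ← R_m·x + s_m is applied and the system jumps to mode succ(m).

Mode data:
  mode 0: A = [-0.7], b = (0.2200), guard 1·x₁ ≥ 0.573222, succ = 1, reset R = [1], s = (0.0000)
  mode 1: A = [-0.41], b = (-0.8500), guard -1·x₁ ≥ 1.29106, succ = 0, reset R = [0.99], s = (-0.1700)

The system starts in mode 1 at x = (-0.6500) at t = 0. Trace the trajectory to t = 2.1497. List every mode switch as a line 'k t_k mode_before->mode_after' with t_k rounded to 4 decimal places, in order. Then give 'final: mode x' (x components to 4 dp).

Mode 1: guard c·x = 1.2911 hit at Δt = 1.4601 (t = 1.4601), x⁻ = (-1.2911) → reset → x⁺ = (-1.4481), jump to mode 0
Mode 0: flow for 0.6896 to horizon, guard not reached → x = (-0.7733)

1 1.4601 1->0
final: 0 -0.7733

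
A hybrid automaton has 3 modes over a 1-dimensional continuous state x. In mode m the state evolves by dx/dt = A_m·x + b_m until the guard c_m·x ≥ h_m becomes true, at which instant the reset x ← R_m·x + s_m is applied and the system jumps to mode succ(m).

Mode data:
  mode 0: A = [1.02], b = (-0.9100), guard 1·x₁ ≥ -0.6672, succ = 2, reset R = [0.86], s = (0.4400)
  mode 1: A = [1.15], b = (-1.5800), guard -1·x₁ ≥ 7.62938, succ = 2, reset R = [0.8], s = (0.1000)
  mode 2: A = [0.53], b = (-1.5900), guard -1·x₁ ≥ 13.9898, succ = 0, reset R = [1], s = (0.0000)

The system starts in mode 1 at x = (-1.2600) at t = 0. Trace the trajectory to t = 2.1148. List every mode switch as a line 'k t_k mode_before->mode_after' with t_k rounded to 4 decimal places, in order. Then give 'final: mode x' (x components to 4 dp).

1 1.0688 1->2
final: 2 -12.6739

Mode 1: guard c·x = 7.6294 hit at Δt = 1.0688 (t = 1.0688), x⁻ = (-7.6294) → reset → x⁺ = (-6.0035), jump to mode 2
Mode 2: flow for 1.0460 to horizon, guard not reached → x = (-12.6739)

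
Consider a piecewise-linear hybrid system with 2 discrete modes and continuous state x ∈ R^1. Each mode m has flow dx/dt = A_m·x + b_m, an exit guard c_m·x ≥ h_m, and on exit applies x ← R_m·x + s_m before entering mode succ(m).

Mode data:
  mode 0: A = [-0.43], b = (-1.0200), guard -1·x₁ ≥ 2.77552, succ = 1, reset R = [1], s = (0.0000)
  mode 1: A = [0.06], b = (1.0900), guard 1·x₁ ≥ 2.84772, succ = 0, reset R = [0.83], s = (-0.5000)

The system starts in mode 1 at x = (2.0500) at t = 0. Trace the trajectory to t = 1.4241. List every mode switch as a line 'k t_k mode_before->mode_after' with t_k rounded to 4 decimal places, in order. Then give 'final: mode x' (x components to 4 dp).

1 0.6450 1->0
final: 0 0.6578

Mode 1: guard c·x = 2.8477 hit at Δt = 0.6450 (t = 0.6450), x⁻ = (2.8477) → reset → x⁺ = (1.8636), jump to mode 0
Mode 0: flow for 0.7791 to horizon, guard not reached → x = (0.6578)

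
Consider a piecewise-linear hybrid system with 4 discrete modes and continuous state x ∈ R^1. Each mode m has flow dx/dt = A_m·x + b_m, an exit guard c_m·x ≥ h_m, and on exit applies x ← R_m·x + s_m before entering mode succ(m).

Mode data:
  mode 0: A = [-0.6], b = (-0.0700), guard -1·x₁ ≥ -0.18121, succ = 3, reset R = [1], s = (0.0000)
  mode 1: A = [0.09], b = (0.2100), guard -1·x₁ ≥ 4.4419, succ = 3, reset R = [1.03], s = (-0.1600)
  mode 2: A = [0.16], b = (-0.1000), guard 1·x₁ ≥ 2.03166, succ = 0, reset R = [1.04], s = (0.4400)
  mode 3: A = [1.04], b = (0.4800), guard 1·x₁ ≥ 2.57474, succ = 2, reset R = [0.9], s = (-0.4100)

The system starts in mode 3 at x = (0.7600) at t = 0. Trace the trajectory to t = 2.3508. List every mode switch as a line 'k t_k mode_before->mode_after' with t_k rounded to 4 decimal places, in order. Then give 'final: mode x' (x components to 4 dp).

1 0.8755 3->2
2 1.4542 2->0
final: 0 1.4422

Mode 3: guard c·x = 2.5747 hit at Δt = 0.8755 (t = 0.8755), x⁻ = (2.5747) → reset → x⁺ = (1.9073), jump to mode 2
Mode 2: guard c·x = 2.0317 hit at Δt = 0.5787 (t = 1.4542), x⁻ = (2.0317) → reset → x⁺ = (2.5529), jump to mode 0
Mode 0: flow for 0.8966 to horizon, guard not reached → x = (1.4422)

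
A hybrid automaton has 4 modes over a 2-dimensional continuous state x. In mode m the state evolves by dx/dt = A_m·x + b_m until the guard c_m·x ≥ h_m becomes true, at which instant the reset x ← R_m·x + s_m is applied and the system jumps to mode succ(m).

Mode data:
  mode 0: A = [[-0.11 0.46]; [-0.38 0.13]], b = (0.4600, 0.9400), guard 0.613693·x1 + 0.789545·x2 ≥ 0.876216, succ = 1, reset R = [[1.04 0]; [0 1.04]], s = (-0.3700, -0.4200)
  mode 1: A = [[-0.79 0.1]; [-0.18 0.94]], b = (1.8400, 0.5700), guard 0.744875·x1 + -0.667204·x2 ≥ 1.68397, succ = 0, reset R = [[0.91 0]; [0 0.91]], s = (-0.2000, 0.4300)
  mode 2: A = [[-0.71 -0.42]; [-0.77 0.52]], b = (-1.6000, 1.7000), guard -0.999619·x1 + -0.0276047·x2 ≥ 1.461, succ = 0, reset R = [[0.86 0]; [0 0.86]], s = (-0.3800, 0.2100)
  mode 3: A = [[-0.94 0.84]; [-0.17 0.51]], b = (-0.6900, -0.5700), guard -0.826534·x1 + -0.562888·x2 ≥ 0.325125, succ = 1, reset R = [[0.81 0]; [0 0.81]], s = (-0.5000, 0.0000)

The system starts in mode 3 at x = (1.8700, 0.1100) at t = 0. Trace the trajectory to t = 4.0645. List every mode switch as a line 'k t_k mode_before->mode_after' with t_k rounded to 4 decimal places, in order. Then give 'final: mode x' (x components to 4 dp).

1 0.9697 3->1
2 2.5057 1->0
3 3.4811 0->1
final: 1 1.5043 -0.3726

Mode 3: guard c·x = 0.3251 hit at Δt = 0.9697 (t = 0.9697), x⁻ = (0.1145, -0.7457) → reset → x⁺ = (-0.4073, -0.6040), jump to mode 1
Mode 1: guard c·x = 1.6840 hit at Δt = 1.5360 (t = 2.5057), x⁻ = (1.4531, -0.9017) → reset → x⁺ = (1.1223, -0.3905), jump to mode 0
Mode 0: guard c·x = 0.8762 hit at Δt = 0.9754 (t = 3.4811), x⁻ = (1.3639, 0.0496) → reset → x⁺ = (1.0485, -0.3684), jump to mode 1
Mode 1: flow for 0.5834 to horizon, guard not reached → x = (1.5043, -0.3726)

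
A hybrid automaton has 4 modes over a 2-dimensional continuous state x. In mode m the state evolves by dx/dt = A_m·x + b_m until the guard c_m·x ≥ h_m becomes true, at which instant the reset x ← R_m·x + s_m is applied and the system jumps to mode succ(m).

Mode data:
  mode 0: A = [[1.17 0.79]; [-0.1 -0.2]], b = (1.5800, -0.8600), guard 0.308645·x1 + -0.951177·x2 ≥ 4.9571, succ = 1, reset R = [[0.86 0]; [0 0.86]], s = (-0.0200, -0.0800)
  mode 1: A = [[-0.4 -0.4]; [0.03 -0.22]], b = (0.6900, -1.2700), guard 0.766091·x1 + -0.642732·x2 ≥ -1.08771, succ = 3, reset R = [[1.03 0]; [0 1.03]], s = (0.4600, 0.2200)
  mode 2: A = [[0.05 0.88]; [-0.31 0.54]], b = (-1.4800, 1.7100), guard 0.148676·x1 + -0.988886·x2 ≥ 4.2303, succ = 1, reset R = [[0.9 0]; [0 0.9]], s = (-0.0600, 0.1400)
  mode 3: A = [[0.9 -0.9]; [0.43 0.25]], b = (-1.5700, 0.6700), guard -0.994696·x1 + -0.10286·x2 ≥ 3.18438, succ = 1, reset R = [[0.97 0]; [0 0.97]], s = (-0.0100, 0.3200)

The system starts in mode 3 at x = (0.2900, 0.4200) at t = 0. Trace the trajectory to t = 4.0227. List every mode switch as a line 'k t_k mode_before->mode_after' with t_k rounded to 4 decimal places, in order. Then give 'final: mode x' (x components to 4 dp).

Mode 3: guard c·x = 3.1844 hit at Δt = 1.0858 (t = 1.0858), x⁻ = (-3.2840, 0.7991) → reset → x⁺ = (-3.1955, 1.0951), jump to mode 1
Mode 1: guard c·x = -1.0877 hit at Δt = 0.9927 (t = 2.0785), x⁻ = (-1.6856, -0.3168) → reset → x⁺ = (-1.2762, -0.1063), jump to mode 3
Mode 3: guard c·x = 3.1844 hit at Δt = 0.5625 (t = 2.6410), x⁻ = (-3.1734, -0.2707) → reset → x⁺ = (-3.0882, 0.0574), jump to mode 1
Mode 1: guard c·x = -1.0877 hit at Δt = 0.5907 (t = 3.2317), x⁻ = (-2.0030, -0.6951) → reset → x⁺ = (-1.6031, -0.4959), jump to mode 3
Mode 3: guard c·x = 3.1844 hit at Δt = 0.4864 (t = 3.7181), x⁻ = (-3.1263, -0.7255) → reset → x⁺ = (-3.0425, -0.3837), jump to mode 1
Mode 1: flow for 0.3046 to horizon, guard not reached → x = (-2.4294, -0.7572)

1 1.0858 3->1
2 2.0785 1->3
3 2.6410 3->1
4 3.2317 1->3
5 3.7181 3->1
final: 1 -2.4294 -0.7572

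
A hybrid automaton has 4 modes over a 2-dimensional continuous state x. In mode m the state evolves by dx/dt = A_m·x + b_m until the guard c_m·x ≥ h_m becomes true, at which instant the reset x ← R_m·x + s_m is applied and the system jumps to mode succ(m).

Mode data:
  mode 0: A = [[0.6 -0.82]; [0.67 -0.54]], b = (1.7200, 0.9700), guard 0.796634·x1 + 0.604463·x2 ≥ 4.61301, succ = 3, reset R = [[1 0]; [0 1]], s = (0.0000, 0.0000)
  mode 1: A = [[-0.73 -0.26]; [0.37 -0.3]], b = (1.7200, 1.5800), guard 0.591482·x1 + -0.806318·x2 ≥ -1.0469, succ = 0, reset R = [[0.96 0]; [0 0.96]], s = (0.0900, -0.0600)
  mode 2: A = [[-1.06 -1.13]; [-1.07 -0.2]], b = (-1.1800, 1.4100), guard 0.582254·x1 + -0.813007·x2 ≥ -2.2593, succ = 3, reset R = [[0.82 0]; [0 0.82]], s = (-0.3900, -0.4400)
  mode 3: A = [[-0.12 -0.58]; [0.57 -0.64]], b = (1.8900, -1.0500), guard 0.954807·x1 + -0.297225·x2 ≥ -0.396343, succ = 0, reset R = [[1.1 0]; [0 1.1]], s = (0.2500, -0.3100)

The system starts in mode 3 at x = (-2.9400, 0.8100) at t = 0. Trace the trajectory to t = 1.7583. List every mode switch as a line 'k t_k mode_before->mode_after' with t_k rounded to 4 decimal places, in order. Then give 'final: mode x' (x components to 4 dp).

Mode 3: guard c·x = -0.3963 hit at Δt = 0.9571 (t = 0.9571), x⁻ = (-0.7397, -1.0428) → reset → x⁺ = (-0.5637, -1.4571), jump to mode 0
Mode 0: flow for 0.8012 to horizon, guard not reached → x = (1.5844, -0.0626)

1 0.9571 3->0
final: 0 1.5844 -0.0626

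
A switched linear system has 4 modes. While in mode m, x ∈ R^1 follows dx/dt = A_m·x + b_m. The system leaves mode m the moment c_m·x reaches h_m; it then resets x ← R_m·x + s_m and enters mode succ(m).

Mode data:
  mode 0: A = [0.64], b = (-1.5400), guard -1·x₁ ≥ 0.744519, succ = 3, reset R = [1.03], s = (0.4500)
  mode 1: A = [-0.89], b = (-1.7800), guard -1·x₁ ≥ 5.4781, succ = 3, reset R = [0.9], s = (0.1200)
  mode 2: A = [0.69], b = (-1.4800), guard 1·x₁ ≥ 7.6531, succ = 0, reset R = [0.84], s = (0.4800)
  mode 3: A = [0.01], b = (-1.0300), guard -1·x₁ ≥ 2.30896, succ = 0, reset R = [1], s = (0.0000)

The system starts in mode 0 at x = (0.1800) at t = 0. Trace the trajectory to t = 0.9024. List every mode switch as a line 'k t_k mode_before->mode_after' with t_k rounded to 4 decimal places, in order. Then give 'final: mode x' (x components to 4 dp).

Mode 0: guard c·x = 0.7445 hit at Δt = 0.5427 (t = 0.5427), x⁻ = (-0.7445) → reset → x⁺ = (-0.3169), jump to mode 3
Mode 3: flow for 0.3597 to horizon, guard not reached → x = (-0.6892)

1 0.5427 0->3
final: 3 -0.6892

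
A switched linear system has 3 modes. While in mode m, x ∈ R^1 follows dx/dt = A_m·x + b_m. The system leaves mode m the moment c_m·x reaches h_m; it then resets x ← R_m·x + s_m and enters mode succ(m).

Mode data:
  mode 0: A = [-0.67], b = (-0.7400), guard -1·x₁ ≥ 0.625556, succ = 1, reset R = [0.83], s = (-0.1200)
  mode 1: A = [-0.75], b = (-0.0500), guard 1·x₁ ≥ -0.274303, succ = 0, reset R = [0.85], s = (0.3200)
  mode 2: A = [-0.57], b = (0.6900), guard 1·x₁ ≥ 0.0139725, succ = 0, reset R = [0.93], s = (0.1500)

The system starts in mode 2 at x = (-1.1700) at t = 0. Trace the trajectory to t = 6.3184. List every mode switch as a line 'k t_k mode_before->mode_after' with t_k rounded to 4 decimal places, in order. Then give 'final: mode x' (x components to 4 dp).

1 1.2068 2->0
2 2.6594 0->1
3 4.0118 1->0
4 5.3719 0->1
final: 1 -0.3482

Mode 2: guard c·x = 0.0140 hit at Δt = 1.2068 (t = 1.2068), x⁻ = (0.0140) → reset → x⁺ = (0.1630), jump to mode 0
Mode 0: guard c·x = 0.6256 hit at Δt = 1.4526 (t = 2.6594), x⁻ = (-0.6256) → reset → x⁺ = (-0.6392), jump to mode 1
Mode 1: guard c·x = -0.2743 hit at Δt = 1.3524 (t = 4.0118), x⁻ = (-0.2743) → reset → x⁺ = (0.0868), jump to mode 0
Mode 0: guard c·x = 0.6256 hit at Δt = 1.3601 (t = 5.3719), x⁻ = (-0.6256) → reset → x⁺ = (-0.6392), jump to mode 1
Mode 1: flow for 0.9465 to horizon, guard not reached → x = (-0.3482)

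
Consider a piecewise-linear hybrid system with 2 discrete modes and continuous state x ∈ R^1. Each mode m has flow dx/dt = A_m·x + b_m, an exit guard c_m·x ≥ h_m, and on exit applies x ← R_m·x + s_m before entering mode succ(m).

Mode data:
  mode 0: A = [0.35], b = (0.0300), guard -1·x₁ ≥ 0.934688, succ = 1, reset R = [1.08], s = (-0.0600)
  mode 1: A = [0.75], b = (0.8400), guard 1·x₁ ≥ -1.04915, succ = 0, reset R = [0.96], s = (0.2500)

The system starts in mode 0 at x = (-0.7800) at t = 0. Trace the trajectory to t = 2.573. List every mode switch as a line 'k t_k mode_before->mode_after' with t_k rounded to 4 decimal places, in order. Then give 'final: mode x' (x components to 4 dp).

1 0.5747 0->1
2 1.0252 1->0
3 1.6953 0->1
4 2.1458 1->0
final: 0 -0.8655

Mode 0: guard c·x = 0.9347 hit at Δt = 0.5747 (t = 0.5747), x⁻ = (-0.9347) → reset → x⁺ = (-1.0695), jump to mode 1
Mode 1: guard c·x = -1.0492 hit at Δt = 0.4505 (t = 1.0252), x⁻ = (-1.0492) → reset → x⁺ = (-0.7572), jump to mode 0
Mode 0: guard c·x = 0.9347 hit at Δt = 0.6702 (t = 1.6953), x⁻ = (-0.9347) → reset → x⁺ = (-1.0695), jump to mode 1
Mode 1: guard c·x = -1.0492 hit at Δt = 0.4505 (t = 2.1458), x⁻ = (-1.0492) → reset → x⁺ = (-0.7572), jump to mode 0
Mode 0: flow for 0.4272 to horizon, guard not reached → x = (-0.8655)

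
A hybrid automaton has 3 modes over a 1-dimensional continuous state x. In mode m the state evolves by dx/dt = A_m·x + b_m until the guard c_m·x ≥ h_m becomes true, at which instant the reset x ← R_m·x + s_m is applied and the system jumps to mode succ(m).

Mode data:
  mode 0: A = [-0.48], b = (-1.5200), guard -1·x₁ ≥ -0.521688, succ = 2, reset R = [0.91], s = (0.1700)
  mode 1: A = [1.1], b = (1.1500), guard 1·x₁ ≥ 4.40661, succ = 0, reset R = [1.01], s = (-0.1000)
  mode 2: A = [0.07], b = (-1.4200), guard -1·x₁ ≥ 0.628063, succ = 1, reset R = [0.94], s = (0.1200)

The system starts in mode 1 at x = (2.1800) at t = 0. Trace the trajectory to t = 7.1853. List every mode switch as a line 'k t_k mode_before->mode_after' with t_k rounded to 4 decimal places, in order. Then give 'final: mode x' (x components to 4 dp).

1 0.4772 1->0
2 1.9606 0->2
3 2.8576 2->1
4 4.9024 1->0
5 6.3858 0->2
final: 2 -0.4859

Mode 1: guard c·x = 4.4066 hit at Δt = 0.4772 (t = 0.4772), x⁻ = (4.4066) → reset → x⁺ = (4.3507), jump to mode 0
Mode 0: guard c·x = -0.5217 hit at Δt = 1.4834 (t = 1.9606), x⁻ = (0.5217) → reset → x⁺ = (0.6447), jump to mode 2
Mode 2: guard c·x = 0.6281 hit at Δt = 0.8970 (t = 2.8576), x⁻ = (-0.6281) → reset → x⁺ = (-0.4704), jump to mode 1
Mode 1: guard c·x = 4.4066 hit at Δt = 2.0448 (t = 4.9024), x⁻ = (4.4066) → reset → x⁺ = (4.3507), jump to mode 0
Mode 0: guard c·x = -0.5217 hit at Δt = 1.4834 (t = 6.3858), x⁻ = (0.5217) → reset → x⁺ = (0.6447), jump to mode 2
Mode 2: flow for 0.7995 to horizon, guard not reached → x = (-0.4859)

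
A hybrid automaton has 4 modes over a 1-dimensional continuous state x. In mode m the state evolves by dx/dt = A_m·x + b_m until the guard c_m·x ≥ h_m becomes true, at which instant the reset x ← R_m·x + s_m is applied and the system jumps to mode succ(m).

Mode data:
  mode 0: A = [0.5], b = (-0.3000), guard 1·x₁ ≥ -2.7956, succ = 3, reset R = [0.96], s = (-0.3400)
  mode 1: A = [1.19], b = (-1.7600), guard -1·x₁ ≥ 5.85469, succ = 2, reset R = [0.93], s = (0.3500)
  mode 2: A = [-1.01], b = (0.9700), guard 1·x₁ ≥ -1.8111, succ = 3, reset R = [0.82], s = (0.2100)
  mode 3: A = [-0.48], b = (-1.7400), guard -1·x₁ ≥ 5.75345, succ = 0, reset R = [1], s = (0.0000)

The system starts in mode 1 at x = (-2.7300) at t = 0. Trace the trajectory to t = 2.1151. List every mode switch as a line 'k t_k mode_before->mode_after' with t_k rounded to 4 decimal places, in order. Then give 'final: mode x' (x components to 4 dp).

Mode 1: guard c·x = 5.8547 hit at Δt = 0.4666 (t = 0.4666), x⁻ = (-5.8547) → reset → x⁺ = (-5.0949), jump to mode 2
Mode 2: guard c·x = -1.8111 hit at Δt = 0.7738 (t = 1.2404), x⁻ = (-1.8111) → reset → x⁺ = (-1.2751), jump to mode 3
Mode 3: flow for 0.8747 to horizon, guard not reached → x = (-2.0808)

1 0.4666 1->2
2 1.2404 2->3
final: 3 -2.0808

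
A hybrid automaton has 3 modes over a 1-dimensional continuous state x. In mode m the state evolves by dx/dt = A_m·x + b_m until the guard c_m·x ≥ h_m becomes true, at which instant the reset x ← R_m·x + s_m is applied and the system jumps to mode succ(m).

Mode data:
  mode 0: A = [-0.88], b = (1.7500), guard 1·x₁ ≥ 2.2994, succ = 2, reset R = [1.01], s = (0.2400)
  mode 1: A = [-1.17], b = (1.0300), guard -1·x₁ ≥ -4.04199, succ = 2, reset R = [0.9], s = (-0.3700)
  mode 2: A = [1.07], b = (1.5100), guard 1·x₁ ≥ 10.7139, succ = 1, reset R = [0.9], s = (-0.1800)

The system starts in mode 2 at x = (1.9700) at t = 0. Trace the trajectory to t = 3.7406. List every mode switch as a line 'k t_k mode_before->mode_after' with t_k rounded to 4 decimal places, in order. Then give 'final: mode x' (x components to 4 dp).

1 1.1935 2->1
2 2.0470 1->2
3 2.9369 2->1
final: 1 4.2317

Mode 2: guard c·x = 10.7139 hit at Δt = 1.1935 (t = 1.1935), x⁻ = (10.7139) → reset → x⁺ = (9.4625), jump to mode 1
Mode 1: guard c·x = -4.0420 hit at Δt = 0.8535 (t = 2.0470), x⁻ = (4.0420) → reset → x⁺ = (3.2678), jump to mode 2
Mode 2: guard c·x = 10.7139 hit at Δt = 0.8899 (t = 2.9369), x⁻ = (10.7139) → reset → x⁺ = (9.4625), jump to mode 1
Mode 1: flow for 0.8037 to horizon, guard not reached → x = (4.2317)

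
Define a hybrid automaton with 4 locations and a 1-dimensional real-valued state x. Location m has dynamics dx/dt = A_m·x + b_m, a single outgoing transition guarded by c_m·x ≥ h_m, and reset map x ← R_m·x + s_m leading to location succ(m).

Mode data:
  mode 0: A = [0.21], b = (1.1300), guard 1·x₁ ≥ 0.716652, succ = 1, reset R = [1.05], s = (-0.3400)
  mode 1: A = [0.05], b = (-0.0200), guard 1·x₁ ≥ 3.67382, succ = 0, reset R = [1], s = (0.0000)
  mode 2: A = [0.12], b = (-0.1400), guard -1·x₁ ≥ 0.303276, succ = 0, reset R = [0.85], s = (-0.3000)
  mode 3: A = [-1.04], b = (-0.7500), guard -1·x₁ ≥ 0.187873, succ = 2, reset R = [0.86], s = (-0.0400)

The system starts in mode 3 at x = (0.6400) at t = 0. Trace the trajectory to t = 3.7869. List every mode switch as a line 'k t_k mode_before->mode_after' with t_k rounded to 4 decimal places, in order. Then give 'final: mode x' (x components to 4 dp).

Mode 3: guard c·x = 0.1879 hit at Δt = 0.9010 (t = 0.9010), x⁻ = (-0.1879) → reset → x⁺ = (-0.2016), jump to mode 2
Mode 2: guard c·x = 0.3033 hit at Δt = 0.5975 (t = 1.4985), x⁻ = (-0.3033) → reset → x⁺ = (-0.5578), jump to mode 0
Mode 0: guard c·x = 0.7167 hit at Δt = 1.1165 (t = 2.6150), x⁻ = (0.7167) → reset → x⁺ = (0.4125), jump to mode 1
Mode 1: flow for 1.1719 to horizon, guard not reached → x = (0.4132)

1 0.9010 3->2
2 1.4985 2->0
3 2.6150 0->1
final: 1 0.4132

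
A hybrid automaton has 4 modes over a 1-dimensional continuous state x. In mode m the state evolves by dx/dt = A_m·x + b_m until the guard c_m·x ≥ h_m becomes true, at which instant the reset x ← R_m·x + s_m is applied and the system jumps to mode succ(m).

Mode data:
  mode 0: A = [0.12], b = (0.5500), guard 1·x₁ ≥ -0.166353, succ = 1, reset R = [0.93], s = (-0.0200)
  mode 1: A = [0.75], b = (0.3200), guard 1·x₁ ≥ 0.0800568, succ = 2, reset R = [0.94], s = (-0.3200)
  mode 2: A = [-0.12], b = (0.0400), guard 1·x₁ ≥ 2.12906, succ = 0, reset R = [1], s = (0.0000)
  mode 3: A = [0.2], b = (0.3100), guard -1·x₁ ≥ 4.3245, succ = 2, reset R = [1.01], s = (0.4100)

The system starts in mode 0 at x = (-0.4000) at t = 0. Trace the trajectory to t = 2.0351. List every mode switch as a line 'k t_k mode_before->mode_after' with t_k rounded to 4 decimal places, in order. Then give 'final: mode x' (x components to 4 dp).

Mode 0: guard c·x = -0.1664 hit at Δt = 0.4529 (t = 0.4529), x⁻ = (-0.1664) → reset → x⁺ = (-0.1747), jump to mode 1
Mode 1: guard c·x = 0.0801 hit at Δt = 0.9316 (t = 1.3845), x⁻ = (0.0801) → reset → x⁺ = (-0.2447), jump to mode 2
Mode 2: flow for 0.6506 to horizon, guard not reached → x = (-0.2013)

1 0.4529 0->1
2 1.3845 1->2
final: 2 -0.2013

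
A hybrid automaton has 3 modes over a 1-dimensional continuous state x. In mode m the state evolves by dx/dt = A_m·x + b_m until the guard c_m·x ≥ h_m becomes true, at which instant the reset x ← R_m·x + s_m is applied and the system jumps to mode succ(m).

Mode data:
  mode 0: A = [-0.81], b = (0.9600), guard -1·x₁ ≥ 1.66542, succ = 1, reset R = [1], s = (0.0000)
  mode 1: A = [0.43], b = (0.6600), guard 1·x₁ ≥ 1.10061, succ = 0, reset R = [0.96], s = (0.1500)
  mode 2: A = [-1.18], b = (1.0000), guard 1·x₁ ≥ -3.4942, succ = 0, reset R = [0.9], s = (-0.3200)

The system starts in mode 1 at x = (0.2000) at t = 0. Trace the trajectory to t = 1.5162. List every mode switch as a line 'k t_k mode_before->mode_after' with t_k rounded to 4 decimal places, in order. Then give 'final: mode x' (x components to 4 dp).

1 0.9724 1->0
final: 0 1.1990

Mode 1: guard c·x = 1.1006 hit at Δt = 0.9724 (t = 0.9724), x⁻ = (1.1006) → reset → x⁺ = (1.2066), jump to mode 0
Mode 0: flow for 0.5438 to horizon, guard not reached → x = (1.1990)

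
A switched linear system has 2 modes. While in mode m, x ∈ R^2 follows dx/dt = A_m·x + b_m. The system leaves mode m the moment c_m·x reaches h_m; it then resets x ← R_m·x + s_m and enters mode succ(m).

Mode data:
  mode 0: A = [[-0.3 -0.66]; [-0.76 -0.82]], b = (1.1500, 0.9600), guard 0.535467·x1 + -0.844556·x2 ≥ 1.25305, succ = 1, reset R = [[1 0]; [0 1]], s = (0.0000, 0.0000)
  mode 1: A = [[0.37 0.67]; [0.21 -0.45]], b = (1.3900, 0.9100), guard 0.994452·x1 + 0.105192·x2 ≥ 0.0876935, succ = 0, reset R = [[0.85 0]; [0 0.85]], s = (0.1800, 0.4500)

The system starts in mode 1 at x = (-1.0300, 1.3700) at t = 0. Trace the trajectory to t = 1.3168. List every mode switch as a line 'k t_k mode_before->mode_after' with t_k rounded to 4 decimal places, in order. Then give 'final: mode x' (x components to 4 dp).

1 0.4554 1->0
final: 0 0.2239 1.3422

Mode 1: guard c·x = 0.0877 hit at Δt = 0.4554 (t = 0.4554), x⁻ = (-0.0645, 1.4436) → reset → x⁺ = (0.1252, 1.6771), jump to mode 0
Mode 0: flow for 0.8614 to horizon, guard not reached → x = (0.2239, 1.3422)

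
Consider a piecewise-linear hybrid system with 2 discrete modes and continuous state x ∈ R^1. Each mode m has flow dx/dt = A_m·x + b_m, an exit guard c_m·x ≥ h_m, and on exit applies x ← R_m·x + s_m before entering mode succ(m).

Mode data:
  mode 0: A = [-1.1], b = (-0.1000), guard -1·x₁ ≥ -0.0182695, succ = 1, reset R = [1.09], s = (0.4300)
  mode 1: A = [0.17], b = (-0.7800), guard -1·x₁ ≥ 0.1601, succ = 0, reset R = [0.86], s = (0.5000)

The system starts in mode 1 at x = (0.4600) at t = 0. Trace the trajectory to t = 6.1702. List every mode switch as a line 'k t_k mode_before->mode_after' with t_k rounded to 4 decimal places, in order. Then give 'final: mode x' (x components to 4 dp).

Mode 1: guard c·x = 0.1601 hit at Δt = 0.8232 (t = 0.8232), x⁻ = (-0.1601) → reset → x⁺ = (0.3623), jump to mode 0
Mode 0: guard c·x = -0.0183 hit at Δt = 1.2940 (t = 2.1172), x⁻ = (0.0183) → reset → x⁺ = (0.4499), jump to mode 1
Mode 1: guard c·x = 0.1601 hit at Δt = 0.8088 (t = 2.9260), x⁻ = (-0.1601) → reset → x⁺ = (0.3623), jump to mode 0
Mode 0: guard c·x = -0.0183 hit at Δt = 1.2940 (t = 4.2200), x⁻ = (0.0183) → reset → x⁺ = (0.4499), jump to mode 1
Mode 1: guard c·x = 0.1601 hit at Δt = 0.8088 (t = 5.0289), x⁻ = (-0.1601) → reset → x⁺ = (0.3623), jump to mode 0
Mode 0: flow for 1.1413 to horizon, guard not reached → x = (0.0382)

1 0.8232 1->0
2 2.1172 0->1
3 2.9260 1->0
4 4.2200 0->1
5 5.0289 1->0
final: 0 0.0382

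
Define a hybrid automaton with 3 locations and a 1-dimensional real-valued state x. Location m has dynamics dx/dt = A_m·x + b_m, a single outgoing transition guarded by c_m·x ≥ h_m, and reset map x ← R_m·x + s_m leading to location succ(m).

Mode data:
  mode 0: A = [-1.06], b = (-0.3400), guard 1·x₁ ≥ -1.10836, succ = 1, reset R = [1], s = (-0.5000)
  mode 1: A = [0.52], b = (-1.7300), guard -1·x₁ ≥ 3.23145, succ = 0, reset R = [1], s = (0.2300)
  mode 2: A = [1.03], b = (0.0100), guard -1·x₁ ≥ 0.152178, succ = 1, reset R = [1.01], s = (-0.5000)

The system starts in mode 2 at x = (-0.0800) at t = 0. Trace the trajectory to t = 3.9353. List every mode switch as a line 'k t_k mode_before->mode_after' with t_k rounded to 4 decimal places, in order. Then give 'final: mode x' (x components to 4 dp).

1 0.6859 2->1
2 1.6461 1->0
3 2.8016 0->1
4 3.3484 1->0
final: 0 -1.7598

Mode 2: guard c·x = 0.1522 hit at Δt = 0.6859 (t = 0.6859), x⁻ = (-0.1522) → reset → x⁺ = (-0.6537), jump to mode 1
Mode 1: guard c·x = 3.2315 hit at Δt = 0.9602 (t = 1.6461), x⁻ = (-3.2315) → reset → x⁺ = (-3.0015), jump to mode 0
Mode 0: guard c·x = -1.1084 hit at Δt = 1.1555 (t = 2.8016), x⁻ = (-1.1084) → reset → x⁺ = (-1.6084), jump to mode 1
Mode 1: guard c·x = 3.2315 hit at Δt = 0.5468 (t = 3.3484), x⁻ = (-3.2314) → reset → x⁺ = (-3.0014), jump to mode 0
Mode 0: flow for 0.5869 to horizon, guard not reached → x = (-1.7598)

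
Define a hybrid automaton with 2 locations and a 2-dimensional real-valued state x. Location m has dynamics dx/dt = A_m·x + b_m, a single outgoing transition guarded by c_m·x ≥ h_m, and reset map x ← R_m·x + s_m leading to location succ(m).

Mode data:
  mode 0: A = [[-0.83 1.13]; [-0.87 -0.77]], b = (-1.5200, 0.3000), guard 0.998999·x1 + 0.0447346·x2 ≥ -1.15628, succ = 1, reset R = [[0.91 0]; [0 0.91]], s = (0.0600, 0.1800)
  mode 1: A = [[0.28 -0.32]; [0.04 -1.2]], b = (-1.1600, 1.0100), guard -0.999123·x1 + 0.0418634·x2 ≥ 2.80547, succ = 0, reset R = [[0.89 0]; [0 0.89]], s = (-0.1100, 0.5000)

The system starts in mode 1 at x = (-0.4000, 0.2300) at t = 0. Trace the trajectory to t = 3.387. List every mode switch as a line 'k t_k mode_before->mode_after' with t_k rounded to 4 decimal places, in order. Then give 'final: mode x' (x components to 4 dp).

Mode 1: guard c·x = 2.8055 hit at Δt = 1.3628 (t = 1.3628), x⁻ = (-2.7797, 0.6738) → reset → x⁺ = (-2.5839, 1.0997), jump to mode 0
Mode 0: guard c·x = -1.1563 hit at Δt = 0.7758 (t = 2.1386), x⁻ = (-1.2336, 1.7005) → reset → x⁺ = (-1.0626, 1.7275), jump to mode 1
Mode 1: guard c·x = 2.8055 hit at Δt = 0.7949 (t = 2.9335), x⁻ = (-2.7601, 1.1414) → reset → x⁺ = (-2.5665, 1.5159), jump to mode 0
Mode 0: flow for 0.4535 to horizon, guard not reached → x = (-1.5922, 1.8616)

1 1.3628 1->0
2 2.1386 0->1
3 2.9335 1->0
final: 0 -1.5922 1.8616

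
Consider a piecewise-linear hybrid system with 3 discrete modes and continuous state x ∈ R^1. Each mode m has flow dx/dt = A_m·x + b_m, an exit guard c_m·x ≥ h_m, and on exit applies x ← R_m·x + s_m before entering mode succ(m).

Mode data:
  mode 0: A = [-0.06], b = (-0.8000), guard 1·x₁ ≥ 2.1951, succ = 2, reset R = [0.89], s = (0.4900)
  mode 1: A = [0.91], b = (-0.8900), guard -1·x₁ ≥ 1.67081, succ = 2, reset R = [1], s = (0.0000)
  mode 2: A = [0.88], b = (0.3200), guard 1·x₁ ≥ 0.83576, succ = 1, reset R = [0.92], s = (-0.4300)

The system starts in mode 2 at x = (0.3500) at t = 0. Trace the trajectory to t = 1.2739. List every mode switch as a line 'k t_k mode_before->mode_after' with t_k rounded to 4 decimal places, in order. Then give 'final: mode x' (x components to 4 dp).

1 0.5900 2->1
final: 1 -0.2129

Mode 2: guard c·x = 0.8358 hit at Δt = 0.5900 (t = 0.5900), x⁻ = (0.8358) → reset → x⁺ = (0.3389), jump to mode 1
Mode 1: flow for 0.6839 to horizon, guard not reached → x = (-0.2129)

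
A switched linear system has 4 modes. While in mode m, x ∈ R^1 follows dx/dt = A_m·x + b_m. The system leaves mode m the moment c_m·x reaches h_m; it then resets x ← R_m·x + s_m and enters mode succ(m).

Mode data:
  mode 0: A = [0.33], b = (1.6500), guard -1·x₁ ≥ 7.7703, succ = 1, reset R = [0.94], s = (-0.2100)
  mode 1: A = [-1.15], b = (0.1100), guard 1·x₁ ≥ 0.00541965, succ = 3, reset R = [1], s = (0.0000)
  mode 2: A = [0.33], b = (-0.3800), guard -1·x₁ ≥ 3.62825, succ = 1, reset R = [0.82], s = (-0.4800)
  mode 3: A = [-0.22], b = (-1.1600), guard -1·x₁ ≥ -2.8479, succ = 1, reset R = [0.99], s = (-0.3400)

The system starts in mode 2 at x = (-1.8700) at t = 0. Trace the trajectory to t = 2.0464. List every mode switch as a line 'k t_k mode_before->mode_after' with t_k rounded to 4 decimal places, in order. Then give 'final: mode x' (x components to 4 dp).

1 1.3898 2->1
final: 1 -1.5731

Mode 2: guard c·x = 3.6282 hit at Δt = 1.3898 (t = 1.3898), x⁻ = (-3.6282) → reset → x⁺ = (-3.4552), jump to mode 1
Mode 1: flow for 0.6566 to horizon, guard not reached → x = (-1.5731)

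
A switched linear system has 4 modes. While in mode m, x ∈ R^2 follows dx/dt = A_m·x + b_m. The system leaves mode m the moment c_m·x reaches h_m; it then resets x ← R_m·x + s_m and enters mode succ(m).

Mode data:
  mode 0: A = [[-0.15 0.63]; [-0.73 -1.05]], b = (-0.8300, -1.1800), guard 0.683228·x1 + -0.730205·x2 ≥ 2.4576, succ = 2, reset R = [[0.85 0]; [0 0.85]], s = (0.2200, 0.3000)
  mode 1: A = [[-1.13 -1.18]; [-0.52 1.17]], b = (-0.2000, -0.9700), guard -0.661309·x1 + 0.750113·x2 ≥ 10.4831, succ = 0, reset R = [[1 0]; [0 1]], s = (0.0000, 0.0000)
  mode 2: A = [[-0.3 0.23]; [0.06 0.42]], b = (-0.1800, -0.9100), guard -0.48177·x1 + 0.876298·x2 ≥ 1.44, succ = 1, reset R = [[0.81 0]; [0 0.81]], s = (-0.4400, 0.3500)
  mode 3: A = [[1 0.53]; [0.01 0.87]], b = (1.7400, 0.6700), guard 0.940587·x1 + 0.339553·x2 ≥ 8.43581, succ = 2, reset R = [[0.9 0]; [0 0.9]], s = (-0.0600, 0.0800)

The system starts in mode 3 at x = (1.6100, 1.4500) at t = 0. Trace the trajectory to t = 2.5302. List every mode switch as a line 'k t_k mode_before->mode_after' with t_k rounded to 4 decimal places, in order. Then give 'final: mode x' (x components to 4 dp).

1 0.8326 3->2
2 1.8467 2->1
final: 1 -1.3612 7.4542

Mode 3: guard c·x = 8.4358 hit at Δt = 0.8326 (t = 0.8326), x⁻ = (7.5764, 3.8567) → reset → x⁺ = (6.7587, 3.5511), jump to mode 2
Mode 2: guard c·x = 1.4400 hit at Δt = 1.0141 (t = 1.8467), x⁻ = (5.6625, 4.7564) → reset → x⁺ = (4.1466, 4.2027), jump to mode 1
Mode 1: flow for 0.6835 to horizon, guard not reached → x = (-1.3612, 7.4542)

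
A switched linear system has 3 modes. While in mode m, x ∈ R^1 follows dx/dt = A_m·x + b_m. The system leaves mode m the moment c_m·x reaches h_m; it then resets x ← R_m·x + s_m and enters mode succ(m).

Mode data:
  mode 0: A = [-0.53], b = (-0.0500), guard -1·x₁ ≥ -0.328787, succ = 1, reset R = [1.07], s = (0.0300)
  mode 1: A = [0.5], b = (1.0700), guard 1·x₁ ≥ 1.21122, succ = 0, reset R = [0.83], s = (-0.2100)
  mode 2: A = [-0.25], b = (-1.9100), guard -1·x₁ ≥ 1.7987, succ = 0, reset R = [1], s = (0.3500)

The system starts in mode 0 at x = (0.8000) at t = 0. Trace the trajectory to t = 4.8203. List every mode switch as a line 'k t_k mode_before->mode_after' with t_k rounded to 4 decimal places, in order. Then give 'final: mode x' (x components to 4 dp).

1 1.4121 0->1
2 1.9808 1->0
3 3.3830 0->1
4 3.9517 1->0
final: 0 0.4671

Mode 0: guard c·x = -0.3288 hit at Δt = 1.4121 (t = 1.4121), x⁻ = (0.3288) → reset → x⁺ = (0.3818), jump to mode 1
Mode 1: guard c·x = 1.2112 hit at Δt = 0.5687 (t = 1.9808), x⁻ = (1.2112) → reset → x⁺ = (0.7953), jump to mode 0
Mode 0: guard c·x = -0.3288 hit at Δt = 1.4022 (t = 3.3830), x⁻ = (0.3288) → reset → x⁺ = (0.3818), jump to mode 1
Mode 1: guard c·x = 1.2112 hit at Δt = 0.5687 (t = 3.9517), x⁻ = (1.2112) → reset → x⁺ = (0.7953), jump to mode 0
Mode 0: flow for 0.8686 to horizon, guard not reached → x = (0.4671)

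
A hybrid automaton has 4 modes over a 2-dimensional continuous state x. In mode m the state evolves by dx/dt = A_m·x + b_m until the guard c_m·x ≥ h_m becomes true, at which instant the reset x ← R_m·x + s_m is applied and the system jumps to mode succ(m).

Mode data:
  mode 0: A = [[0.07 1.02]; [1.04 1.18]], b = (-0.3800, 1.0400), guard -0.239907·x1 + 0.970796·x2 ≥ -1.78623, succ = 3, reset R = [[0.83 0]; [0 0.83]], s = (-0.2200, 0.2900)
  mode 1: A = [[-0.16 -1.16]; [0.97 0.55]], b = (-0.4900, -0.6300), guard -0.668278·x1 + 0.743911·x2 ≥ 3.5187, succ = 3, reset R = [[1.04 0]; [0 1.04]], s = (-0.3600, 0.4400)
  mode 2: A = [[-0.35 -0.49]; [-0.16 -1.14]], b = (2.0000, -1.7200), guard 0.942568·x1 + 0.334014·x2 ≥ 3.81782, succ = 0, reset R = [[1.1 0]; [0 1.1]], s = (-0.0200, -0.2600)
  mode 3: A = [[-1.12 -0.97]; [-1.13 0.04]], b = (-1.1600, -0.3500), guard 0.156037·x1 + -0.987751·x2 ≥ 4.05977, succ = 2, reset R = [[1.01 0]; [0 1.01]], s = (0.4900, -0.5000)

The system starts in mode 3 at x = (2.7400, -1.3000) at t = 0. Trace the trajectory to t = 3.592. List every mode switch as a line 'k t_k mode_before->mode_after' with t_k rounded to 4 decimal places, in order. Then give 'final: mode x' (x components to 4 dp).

Mode 3: guard c·x = 4.0598 hit at Δt = 0.8984 (t = 0.8984), x⁻ = (1.8925, -3.8112) → reset → x⁺ = (2.4014, -4.3493), jump to mode 2
Mode 2: guard c·x = 3.8178 hit at Δt = 1.1478 (t = 2.0462), x⁻ = (5.0071, -2.6997) → reset → x⁺ = (5.4878, -3.2296), jump to mode 0
Mode 0: guard c·x = -1.7862 hit at Δt = 0.7171 (t = 2.7633), x⁻ = (3.8952, -0.8774) → reset → x⁺ = (3.0130, -0.4382), jump to mode 3
Mode 3: flow for 0.8287 to horizon, guard not reached → x = (1.5188, -2.6647)

1 0.8984 3->2
2 2.0462 2->0
3 2.7633 0->3
final: 3 1.5188 -2.6647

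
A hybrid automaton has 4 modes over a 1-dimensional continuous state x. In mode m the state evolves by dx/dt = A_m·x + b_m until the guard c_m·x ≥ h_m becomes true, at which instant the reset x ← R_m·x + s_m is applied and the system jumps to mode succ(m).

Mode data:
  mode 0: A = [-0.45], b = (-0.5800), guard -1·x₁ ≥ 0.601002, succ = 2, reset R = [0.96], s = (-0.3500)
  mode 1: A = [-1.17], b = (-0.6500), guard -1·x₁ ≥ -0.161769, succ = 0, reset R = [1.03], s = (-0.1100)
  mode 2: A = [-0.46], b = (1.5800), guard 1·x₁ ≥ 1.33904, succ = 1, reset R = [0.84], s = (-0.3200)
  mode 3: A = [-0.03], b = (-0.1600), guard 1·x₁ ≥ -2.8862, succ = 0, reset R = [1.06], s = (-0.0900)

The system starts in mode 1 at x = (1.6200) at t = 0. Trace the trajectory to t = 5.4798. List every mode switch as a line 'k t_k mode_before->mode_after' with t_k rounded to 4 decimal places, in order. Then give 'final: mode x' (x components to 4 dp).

Mode 1: guard c·x = -0.1618 hit at Δt = 0.9483 (t = 0.9483), x⁻ = (0.1618) → reset → x⁺ = (0.0566), jump to mode 0
Mode 0: guard c·x = 0.6010 hit at Δt = 1.4909 (t = 2.4392), x⁻ = (-0.6010) → reset → x⁺ = (-0.9270), jump to mode 2
Mode 2: guard c·x = 1.3390 hit at Δt = 1.5934 (t = 4.0326), x⁻ = (1.3390) → reset → x⁺ = (0.8048), jump to mode 1
Mode 1: guard c·x = -0.1618 hit at Δt = 0.5470 (t = 4.5796), x⁻ = (0.1618) → reset → x⁺ = (0.0566), jump to mode 0
Mode 0: flow for 0.9002 to horizon, guard not reached → x = (-0.3916)

1 0.9483 1->0
2 2.4392 0->2
3 4.0326 2->1
4 4.5796 1->0
final: 0 -0.3916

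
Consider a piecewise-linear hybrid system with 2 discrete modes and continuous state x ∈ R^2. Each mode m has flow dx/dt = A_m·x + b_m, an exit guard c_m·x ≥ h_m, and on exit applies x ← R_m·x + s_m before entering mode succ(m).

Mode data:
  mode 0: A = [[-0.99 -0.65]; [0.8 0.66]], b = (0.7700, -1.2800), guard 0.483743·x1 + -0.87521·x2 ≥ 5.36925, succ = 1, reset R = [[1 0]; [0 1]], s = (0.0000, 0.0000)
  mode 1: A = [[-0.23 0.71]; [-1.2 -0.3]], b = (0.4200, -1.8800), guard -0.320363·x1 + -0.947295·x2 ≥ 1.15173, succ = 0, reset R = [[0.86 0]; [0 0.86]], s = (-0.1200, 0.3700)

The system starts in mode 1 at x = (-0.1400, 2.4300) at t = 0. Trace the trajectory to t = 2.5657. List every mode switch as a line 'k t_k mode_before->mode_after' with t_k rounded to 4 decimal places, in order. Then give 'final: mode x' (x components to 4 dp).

1 1.3974 1->0
final: 0 1.5833 -2.8221

Mode 1: guard c·x = 1.1517 hit at Δt = 1.3974 (t = 1.3974), x⁻ = (0.7020, -1.4532) → reset → x⁺ = (0.4837, -0.8798), jump to mode 0
Mode 0: flow for 1.1683 to horizon, guard not reached → x = (1.5833, -2.8221)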